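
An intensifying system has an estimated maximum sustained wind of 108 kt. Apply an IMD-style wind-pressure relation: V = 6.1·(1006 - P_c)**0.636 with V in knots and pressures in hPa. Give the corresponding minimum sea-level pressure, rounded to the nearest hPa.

ΔP = (V / 6.1)^(1/0.636) = (108/6.1)^1.572.
108/6.1 = 17.705; 17.705^1.572 ≈ 91.71 hPa.
P_c = 1006 − 91.71 = 914.29 ≈ 914 hPa.

914 hPa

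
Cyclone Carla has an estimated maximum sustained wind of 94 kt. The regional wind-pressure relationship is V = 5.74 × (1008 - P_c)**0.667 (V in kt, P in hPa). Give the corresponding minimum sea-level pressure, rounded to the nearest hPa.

942 hPa

ΔP = (V / 5.74)^(1/0.667) = (94/5.74)^1.499.
94/5.74 = 16.376; 16.376^1.499 ≈ 66.13 hPa.
P_c = 1008 − 66.13 = 941.87 ≈ 942 hPa.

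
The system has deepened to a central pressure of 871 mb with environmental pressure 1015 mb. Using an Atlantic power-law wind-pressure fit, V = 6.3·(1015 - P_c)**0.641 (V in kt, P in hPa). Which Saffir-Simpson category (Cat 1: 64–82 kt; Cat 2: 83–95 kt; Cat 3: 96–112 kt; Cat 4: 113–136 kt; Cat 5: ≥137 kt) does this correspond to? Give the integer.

ΔP = 1015 − 871 = 144 mb.
V ≈ 6.3 × 144^0.641 = 6.3 × 24.18 ≈ 152 kt.
152 kt falls in the Category 5 band.

5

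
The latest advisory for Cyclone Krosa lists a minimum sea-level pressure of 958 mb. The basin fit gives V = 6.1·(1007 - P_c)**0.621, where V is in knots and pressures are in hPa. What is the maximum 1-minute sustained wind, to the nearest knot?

68 kt

ΔP = 1007 − 958 = 49 mb.
49^0.621 ≈ 11.210.
V ≈ 6.1 × 11.210 ≈ 68.4 kt.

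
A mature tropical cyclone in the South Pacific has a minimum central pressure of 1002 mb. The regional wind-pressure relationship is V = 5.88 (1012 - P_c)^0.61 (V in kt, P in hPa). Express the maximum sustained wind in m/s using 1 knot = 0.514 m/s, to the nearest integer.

12 m/s

ΔP = 1012 − 1002 = 10 mb.
V ≈ 5.88 × 10^0.61 = 5.88 × 4.074 ≈ 23.954 kt.
23.954 × 0.514 ≈ 12.31 m/s → 12 m/s.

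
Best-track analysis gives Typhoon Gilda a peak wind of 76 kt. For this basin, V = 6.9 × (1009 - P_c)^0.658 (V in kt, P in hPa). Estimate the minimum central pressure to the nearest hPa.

ΔP = (V / 6.9)^(1/0.658) = (76/6.9)^1.520.
76/6.9 = 11.014; 11.014^1.520 ≈ 38.33 hPa.
P_c = 1009 − 38.33 = 970.67 ≈ 971 hPa.

971 hPa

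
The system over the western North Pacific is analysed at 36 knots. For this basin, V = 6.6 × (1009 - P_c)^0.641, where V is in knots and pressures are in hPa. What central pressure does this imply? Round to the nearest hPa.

ΔP = (V / 6.6)^(1/0.641) = (36/6.6)^1.560.
36/6.6 = 5.455; 5.455^1.560 ≈ 14.11 hPa.
P_c = 1009 − 14.11 = 994.89 ≈ 995 hPa.

995 hPa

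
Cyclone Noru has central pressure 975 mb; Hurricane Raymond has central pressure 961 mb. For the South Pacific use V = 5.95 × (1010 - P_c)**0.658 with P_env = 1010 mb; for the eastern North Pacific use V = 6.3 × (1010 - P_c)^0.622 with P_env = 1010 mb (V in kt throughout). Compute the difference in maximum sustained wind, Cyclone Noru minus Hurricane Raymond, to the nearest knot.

-9 kt

Cyclone Noru: ΔP = 35; V ≈ 5.95 × 35^0.658 ≈ 61.73 kt.
Hurricane Raymond: ΔP = 49; V ≈ 6.3 × 49^0.622 ≈ 70.90 kt.
Difference ≈ 61.73 − 70.90 = -9.17 → -9 kt.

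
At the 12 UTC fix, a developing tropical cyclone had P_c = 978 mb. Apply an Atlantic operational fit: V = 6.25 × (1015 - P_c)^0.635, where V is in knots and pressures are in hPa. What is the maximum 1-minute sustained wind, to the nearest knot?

62 kt

ΔP = 1015 − 978 = 37 mb.
37^0.635 ≈ 9.904.
V ≈ 6.25 × 9.904 ≈ 61.9 kt.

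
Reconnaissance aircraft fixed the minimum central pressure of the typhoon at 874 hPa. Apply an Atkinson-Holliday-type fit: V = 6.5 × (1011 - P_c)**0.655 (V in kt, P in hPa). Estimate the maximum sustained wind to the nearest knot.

ΔP = 1011 − 874 = 137 hPa.
137^0.655 ≈ 25.093.
V ≈ 6.5 × 25.093 ≈ 163.1 kt.

163 kt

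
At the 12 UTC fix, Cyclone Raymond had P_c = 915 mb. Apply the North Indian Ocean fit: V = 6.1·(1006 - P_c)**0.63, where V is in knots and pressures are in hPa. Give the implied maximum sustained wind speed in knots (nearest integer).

ΔP = 1006 − 915 = 91 mb.
91^0.63 ≈ 17.147.
V ≈ 6.1 × 17.147 ≈ 104.6 kt.

105 kt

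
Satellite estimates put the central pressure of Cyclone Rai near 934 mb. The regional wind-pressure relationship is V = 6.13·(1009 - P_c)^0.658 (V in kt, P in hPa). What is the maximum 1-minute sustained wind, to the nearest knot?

105 kt

ΔP = 1009 − 934 = 75 mb.
75^0.658 ≈ 17.131.
V ≈ 6.13 × 17.131 ≈ 105.0 kt.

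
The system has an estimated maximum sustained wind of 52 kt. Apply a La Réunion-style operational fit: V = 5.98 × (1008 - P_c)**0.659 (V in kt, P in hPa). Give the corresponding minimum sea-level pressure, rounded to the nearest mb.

981 mb

ΔP = (V / 5.98)^(1/0.659) = (52/5.98)^1.517.
52/5.98 = 8.696; 8.696^1.517 ≈ 26.63 mb.
P_c = 1008 − 26.63 = 981.37 ≈ 981 mb.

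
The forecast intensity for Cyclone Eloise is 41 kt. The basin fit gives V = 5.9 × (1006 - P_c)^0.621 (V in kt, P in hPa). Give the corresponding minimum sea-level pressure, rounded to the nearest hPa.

ΔP = (V / 5.9)^(1/0.621) = (41/5.9)^1.610.
41/5.9 = 6.949; 6.949^1.610 ≈ 22.69 hPa.
P_c = 1006 − 22.69 = 983.31 ≈ 983 hPa.

983 hPa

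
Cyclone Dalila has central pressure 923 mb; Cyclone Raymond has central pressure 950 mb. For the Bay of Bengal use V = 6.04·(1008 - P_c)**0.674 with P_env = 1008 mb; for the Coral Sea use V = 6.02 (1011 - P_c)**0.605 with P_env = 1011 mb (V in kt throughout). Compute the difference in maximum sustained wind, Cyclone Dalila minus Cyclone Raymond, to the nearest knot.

Cyclone Dalila: ΔP = 85; V ≈ 6.04 × 85^0.674 ≈ 120.63 kt.
Cyclone Raymond: ΔP = 61; V ≈ 6.02 × 61^0.605 ≈ 72.40 kt.
Difference ≈ 120.63 − 72.40 = 48.23 → 48 kt.

48 kt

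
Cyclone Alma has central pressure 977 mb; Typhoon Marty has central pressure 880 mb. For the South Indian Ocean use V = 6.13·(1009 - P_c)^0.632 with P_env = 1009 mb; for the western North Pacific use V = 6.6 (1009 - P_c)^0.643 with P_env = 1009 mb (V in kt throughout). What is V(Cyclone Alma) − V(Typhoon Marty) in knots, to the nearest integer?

-95 kt

Cyclone Alma: ΔP = 32; V ≈ 6.13 × 32^0.632 ≈ 54.79 kt.
Typhoon Marty: ΔP = 129; V ≈ 6.6 × 129^0.643 ≈ 150.19 kt.
Difference ≈ 54.79 − 150.19 = -95.40 → -95 kt.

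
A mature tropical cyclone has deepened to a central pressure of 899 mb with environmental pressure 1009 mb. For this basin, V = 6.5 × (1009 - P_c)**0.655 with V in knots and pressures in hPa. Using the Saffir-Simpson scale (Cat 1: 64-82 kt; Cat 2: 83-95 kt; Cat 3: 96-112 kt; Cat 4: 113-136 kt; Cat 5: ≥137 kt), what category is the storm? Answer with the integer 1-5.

ΔP = 1009 − 899 = 110 mb.
V ≈ 6.5 × 110^0.655 = 6.5 × 21.73 ≈ 141 kt.
141 kt falls in the Category 5 band.

5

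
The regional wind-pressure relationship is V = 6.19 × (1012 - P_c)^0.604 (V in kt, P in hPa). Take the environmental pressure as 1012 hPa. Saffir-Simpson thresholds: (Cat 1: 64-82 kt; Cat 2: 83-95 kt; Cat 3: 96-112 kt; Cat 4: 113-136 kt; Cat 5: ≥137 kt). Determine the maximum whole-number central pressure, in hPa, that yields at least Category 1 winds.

964 hPa

Category 1 begins at V = 64 kt.
Required ΔP = (64/6.19)^(1/0.604) = 10.339^1.656 ≈ 47.82 hPa.
P_c ≤ 1012 − 47.82 = 964.18, so the highest integer P_c is 964 hPa.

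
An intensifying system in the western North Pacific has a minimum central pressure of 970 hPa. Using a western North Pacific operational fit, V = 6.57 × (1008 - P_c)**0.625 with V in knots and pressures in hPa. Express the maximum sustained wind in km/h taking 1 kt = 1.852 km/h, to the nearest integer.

ΔP = 1008 − 970 = 38 hPa.
V ≈ 6.57 × 38^0.625 = 6.57 × 9.713 ≈ 63.816 kt.
63.816 × 1.852 ≈ 118.19 km/h → 118 km/h.

118 km/h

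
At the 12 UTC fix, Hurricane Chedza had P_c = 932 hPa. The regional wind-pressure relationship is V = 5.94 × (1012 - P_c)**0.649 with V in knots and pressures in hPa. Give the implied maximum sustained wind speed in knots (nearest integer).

ΔP = 1012 − 932 = 80 hPa.
80^0.649 ≈ 17.183.
V ≈ 5.94 × 17.183 ≈ 102.1 kt.

102 kt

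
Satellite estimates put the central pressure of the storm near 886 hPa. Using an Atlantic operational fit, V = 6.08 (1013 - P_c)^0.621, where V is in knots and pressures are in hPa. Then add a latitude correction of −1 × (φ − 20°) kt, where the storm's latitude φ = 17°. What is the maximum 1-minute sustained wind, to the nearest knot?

126 kt

ΔP = 1013 − 886 = 127 hPa.
127^0.621 ≈ 20.252.
V ≈ 6.08 × 20.252 ≈ 123.1 kt.
Latitude correction: −1 × (17 − 20) = 3 kt.
Corrected V ≈ 126.1 kt → 126 kt.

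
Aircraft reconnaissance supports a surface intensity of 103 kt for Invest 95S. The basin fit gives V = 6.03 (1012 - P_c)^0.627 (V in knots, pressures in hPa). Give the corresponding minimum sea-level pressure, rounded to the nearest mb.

920 mb

ΔP = (V / 6.03)^(1/0.627) = (103/6.03)^1.595.
103/6.03 = 17.081; 17.081^1.595 ≈ 92.41 mb.
P_c = 1012 − 92.41 = 919.59 ≈ 920 mb.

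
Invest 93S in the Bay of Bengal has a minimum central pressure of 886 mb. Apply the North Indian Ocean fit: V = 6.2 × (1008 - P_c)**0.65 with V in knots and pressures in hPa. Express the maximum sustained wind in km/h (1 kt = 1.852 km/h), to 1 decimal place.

260.7 km/h

ΔP = 1008 − 886 = 122 mb.
V ≈ 6.2 × 122^0.65 = 6.2 × 22.706 ≈ 140.775 kt.
140.775 × 1.852 ≈ 260.72 km/h → 260.7 km/h.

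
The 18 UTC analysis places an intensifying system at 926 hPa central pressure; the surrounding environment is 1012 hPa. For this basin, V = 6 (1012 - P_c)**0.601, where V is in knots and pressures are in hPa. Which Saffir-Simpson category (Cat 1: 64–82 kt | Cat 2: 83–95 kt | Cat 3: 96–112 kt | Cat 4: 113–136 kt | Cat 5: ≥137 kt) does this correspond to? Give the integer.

ΔP = 1012 − 926 = 86 hPa.
V ≈ 6 × 86^0.601 = 6 × 14.54 ≈ 87 kt.
87 kt falls in the Category 2 band.

2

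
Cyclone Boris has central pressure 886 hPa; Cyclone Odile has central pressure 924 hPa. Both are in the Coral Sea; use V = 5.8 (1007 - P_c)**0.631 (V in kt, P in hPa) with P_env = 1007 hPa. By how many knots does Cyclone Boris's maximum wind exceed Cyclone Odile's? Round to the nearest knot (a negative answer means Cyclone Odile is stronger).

Cyclone Boris: ΔP = 121; V ≈ 5.8 × 121^0.631 ≈ 119.58 kt.
Cyclone Odile: ΔP = 83; V ≈ 5.8 × 83^0.631 ≈ 94.27 kt.
Difference ≈ 119.58 − 94.27 = 25.31 → 25 kt.

25 kt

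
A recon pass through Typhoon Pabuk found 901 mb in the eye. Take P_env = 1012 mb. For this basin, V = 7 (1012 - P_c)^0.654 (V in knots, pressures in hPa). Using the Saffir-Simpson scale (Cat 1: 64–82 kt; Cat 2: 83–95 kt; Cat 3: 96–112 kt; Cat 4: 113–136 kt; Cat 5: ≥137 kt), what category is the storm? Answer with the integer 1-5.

5

ΔP = 1012 − 901 = 111 mb.
V ≈ 7 × 111^0.654 = 7 × 21.76 ≈ 152 kt.
152 kt falls in the Category 5 band.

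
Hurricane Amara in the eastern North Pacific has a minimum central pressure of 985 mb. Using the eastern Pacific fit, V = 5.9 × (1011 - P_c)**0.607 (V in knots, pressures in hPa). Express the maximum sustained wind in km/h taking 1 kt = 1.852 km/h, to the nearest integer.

79 km/h

ΔP = 1011 − 985 = 26 mb.
V ≈ 5.9 × 26^0.607 = 5.9 × 7.226 ≈ 42.633 kt.
42.633 × 1.852 ≈ 78.96 km/h → 79 km/h.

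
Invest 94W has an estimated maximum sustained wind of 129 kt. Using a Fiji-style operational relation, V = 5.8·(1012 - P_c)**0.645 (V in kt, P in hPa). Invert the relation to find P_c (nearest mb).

889 mb

ΔP = (V / 5.8)^(1/0.645) = (129/5.8)^1.550.
129/5.8 = 22.241; 22.241^1.550 ≈ 122.64 mb.
P_c = 1012 − 122.64 = 889.36 ≈ 889 mb.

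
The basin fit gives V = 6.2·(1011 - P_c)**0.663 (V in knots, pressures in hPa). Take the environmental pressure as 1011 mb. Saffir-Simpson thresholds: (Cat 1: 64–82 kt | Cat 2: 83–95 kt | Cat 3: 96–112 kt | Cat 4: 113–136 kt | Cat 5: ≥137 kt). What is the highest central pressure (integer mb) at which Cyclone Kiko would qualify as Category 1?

Category 1 begins at V = 64 kt.
Required ΔP = (64/6.2)^(1/0.663) = 10.323^1.508 ≈ 33.81 mb.
P_c ≤ 1011 − 33.81 = 977.19, so the highest integer P_c is 977 mb.

977 mb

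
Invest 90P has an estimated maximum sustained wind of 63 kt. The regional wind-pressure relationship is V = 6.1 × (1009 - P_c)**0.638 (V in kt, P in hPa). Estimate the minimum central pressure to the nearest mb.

ΔP = (V / 6.1)^(1/0.638) = (63/6.1)^1.567.
63/6.1 = 10.328; 10.328^1.567 ≈ 38.85 mb.
P_c = 1009 − 38.85 = 970.15 ≈ 970 mb.

970 mb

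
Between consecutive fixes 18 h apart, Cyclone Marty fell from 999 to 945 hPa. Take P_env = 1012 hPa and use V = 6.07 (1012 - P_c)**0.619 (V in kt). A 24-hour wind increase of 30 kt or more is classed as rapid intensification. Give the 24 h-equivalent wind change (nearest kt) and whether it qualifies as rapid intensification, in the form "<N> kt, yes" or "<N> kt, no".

70 kt, yes

V₁: ΔP = 13, V ≈ 6.07 × 13^0.619 ≈ 29.70 kt.
V₂: ΔP = 67, V ≈ 6.07 × 67^0.619 ≈ 81.95 kt.
ΔV over 18 h = 52.25 kt → 24 h equivalent = 52.25 × 24/18 ≈ 69.67 kt.
70 kt ≥ 30 kt ⇒ rapid intensification.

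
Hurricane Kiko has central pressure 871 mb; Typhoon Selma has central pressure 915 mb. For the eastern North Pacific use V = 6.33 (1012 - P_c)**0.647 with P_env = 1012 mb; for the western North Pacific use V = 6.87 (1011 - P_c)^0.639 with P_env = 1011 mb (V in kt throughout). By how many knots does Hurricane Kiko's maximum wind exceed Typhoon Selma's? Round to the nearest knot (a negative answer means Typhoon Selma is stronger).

Hurricane Kiko: ΔP = 141; V ≈ 6.33 × 141^0.647 ≈ 155.58 kt.
Typhoon Selma: ΔP = 96; V ≈ 6.87 × 96^0.639 ≈ 126.95 kt.
Difference ≈ 155.58 − 126.95 = 28.63 → 29 kt.

29 kt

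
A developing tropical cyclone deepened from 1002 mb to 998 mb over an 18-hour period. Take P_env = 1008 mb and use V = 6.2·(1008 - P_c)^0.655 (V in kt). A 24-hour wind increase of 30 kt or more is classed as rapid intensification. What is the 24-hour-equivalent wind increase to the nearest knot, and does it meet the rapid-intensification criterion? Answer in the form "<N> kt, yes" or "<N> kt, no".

V₁: ΔP = 6, V ≈ 6.2 × 6^0.655 ≈ 20.05 kt.
V₂: ΔP = 10, V ≈ 6.2 × 10^0.655 ≈ 28.02 kt.
ΔV over 18 h = 7.97 kt → 24 h equivalent = 7.97 × 24/18 ≈ 10.63 kt.
11 kt < 30 kt ⇒ not rapid intensification.

11 kt, no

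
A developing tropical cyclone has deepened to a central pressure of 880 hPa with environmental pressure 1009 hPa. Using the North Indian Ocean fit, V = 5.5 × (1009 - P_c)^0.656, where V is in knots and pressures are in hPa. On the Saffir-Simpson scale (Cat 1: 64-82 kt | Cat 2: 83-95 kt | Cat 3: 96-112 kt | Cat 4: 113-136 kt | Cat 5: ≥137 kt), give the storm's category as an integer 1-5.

4

ΔP = 1009 − 880 = 129 hPa.
V ≈ 5.5 × 129^0.656 = 5.5 × 24.24 ≈ 133 kt.
133 kt falls in the Category 4 band.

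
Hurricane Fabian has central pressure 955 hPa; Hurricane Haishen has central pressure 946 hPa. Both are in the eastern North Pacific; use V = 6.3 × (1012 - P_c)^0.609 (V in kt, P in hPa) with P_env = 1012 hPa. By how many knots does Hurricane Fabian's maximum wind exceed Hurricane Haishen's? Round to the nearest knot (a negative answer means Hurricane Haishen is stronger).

-7 kt

Hurricane Fabian: ΔP = 57; V ≈ 6.3 × 57^0.609 ≈ 73.90 kt.
Hurricane Haishen: ΔP = 66; V ≈ 6.3 × 66^0.609 ≈ 80.81 kt.
Difference ≈ 73.90 − 80.81 = -6.91 → -7 kt.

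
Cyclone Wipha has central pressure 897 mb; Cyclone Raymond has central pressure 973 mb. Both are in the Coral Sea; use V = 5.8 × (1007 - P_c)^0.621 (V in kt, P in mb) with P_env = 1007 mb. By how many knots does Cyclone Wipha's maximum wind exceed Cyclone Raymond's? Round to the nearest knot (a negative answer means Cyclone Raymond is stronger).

Cyclone Wipha: ΔP = 110; V ≈ 5.8 × 110^0.621 ≈ 107.43 kt.
Cyclone Raymond: ΔP = 34; V ≈ 5.8 × 34^0.621 ≈ 51.82 kt.
Difference ≈ 107.43 − 51.82 = 55.61 → 56 kt.

56 kt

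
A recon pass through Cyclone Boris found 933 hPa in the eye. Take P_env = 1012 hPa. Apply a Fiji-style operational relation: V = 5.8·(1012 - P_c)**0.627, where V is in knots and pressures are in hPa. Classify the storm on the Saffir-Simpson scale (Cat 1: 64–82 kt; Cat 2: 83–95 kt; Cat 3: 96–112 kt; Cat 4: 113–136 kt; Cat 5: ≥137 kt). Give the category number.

2

ΔP = 1012 − 933 = 79 hPa.
V ≈ 5.8 × 79^0.627 = 5.8 × 15.48 ≈ 90 kt.
90 kt falls in the Category 2 band.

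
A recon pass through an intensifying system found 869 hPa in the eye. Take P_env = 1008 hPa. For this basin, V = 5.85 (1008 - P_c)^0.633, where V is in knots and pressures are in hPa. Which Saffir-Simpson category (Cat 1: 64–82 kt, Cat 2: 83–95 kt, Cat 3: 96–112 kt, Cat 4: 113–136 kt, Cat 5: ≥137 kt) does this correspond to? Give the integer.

ΔP = 1008 − 869 = 139 hPa.
V ≈ 5.85 × 139^0.633 = 5.85 × 22.73 ≈ 133 kt.
133 kt falls in the Category 4 band.

4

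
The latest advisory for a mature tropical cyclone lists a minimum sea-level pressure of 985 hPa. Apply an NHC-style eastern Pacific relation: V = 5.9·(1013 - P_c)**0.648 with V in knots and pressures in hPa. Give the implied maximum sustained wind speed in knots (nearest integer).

ΔP = 1013 − 985 = 28 hPa.
28^0.648 ≈ 8.665.
V ≈ 5.9 × 8.665 ≈ 51.1 kt.

51 kt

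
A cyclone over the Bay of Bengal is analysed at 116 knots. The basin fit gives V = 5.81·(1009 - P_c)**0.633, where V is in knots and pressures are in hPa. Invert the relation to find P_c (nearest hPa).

896 hPa

ΔP = (V / 5.81)^(1/0.633) = (116/5.81)^1.580.
116/5.81 = 19.966; 19.966^1.580 ≈ 113.28 hPa.
P_c = 1009 − 113.28 = 895.72 ≈ 896 hPa.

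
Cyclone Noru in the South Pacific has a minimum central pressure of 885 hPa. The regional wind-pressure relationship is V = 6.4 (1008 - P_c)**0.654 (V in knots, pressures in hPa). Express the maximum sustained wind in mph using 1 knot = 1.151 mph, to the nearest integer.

171 mph

ΔP = 1008 − 885 = 123 hPa.
V ≈ 6.4 × 123^0.654 = 6.4 × 23.270 ≈ 148.929 kt.
148.929 × 1.151 ≈ 171.42 mph → 171 mph.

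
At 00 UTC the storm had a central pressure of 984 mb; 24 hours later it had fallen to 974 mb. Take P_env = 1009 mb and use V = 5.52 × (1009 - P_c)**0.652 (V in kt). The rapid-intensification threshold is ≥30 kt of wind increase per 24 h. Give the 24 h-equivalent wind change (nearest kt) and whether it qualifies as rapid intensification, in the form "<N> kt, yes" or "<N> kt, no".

11 kt, no

V₁: ΔP = 25, V ≈ 5.52 × 25^0.652 ≈ 45.02 kt.
V₂: ΔP = 35, V ≈ 5.52 × 35^0.652 ≈ 56.06 kt.
ΔV over 24 h = 11.04 kt → 24 h equivalent = 11.04 × 24/24 ≈ 11.04 kt.
11 kt < 30 kt ⇒ not rapid intensification.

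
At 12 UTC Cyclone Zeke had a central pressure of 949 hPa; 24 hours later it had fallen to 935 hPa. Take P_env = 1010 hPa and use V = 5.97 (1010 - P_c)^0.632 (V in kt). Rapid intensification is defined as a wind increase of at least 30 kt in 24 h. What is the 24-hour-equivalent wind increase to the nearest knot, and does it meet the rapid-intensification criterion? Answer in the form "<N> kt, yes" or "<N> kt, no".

V₁: ΔP = 61, V ≈ 5.97 × 61^0.632 ≈ 80.22 kt.
V₂: ΔP = 75, V ≈ 5.97 × 75^0.632 ≈ 91.41 kt.
ΔV over 24 h = 11.19 kt → 24 h equivalent = 11.19 × 24/24 ≈ 11.19 kt.
11 kt < 30 kt ⇒ not rapid intensification.

11 kt, no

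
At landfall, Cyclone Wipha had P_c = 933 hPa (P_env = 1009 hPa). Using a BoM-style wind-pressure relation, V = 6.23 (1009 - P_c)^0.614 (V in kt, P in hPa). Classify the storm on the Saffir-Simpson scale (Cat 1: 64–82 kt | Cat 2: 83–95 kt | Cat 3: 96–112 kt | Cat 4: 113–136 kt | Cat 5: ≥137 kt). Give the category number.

ΔP = 1009 − 933 = 76 hPa.
V ≈ 6.23 × 76^0.614 = 6.23 × 14.28 ≈ 89 kt.
89 kt falls in the Category 2 band.

2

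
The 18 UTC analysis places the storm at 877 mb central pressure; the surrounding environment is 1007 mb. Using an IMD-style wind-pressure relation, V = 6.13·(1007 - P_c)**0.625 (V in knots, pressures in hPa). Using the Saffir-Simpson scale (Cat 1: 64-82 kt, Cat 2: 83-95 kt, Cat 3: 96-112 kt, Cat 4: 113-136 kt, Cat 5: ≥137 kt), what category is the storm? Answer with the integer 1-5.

4

ΔP = 1007 − 877 = 130 mb.
V ≈ 6.13 × 130^0.625 = 6.13 × 20.95 ≈ 128 kt.
128 kt falls in the Category 4 band.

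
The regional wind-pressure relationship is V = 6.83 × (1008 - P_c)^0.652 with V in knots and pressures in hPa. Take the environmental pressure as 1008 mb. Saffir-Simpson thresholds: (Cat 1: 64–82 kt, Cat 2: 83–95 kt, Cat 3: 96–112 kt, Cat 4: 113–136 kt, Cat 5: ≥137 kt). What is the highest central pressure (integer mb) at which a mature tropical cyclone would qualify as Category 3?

Category 3 begins at V = 96 kt.
Required ΔP = (96/6.83)^(1/0.652) = 14.056^1.534 ≈ 57.61 mb.
P_c ≤ 1008 − 57.61 = 950.39, so the highest integer P_c is 950 mb.

950 mb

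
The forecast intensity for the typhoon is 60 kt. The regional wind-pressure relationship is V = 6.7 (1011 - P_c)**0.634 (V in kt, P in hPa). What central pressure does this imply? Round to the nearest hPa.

ΔP = (V / 6.7)^(1/0.634) = (60/6.7)^1.577.
60/6.7 = 8.955; 8.955^1.577 ≈ 31.75 hPa.
P_c = 1011 − 31.75 = 979.25 ≈ 979 hPa.

979 hPa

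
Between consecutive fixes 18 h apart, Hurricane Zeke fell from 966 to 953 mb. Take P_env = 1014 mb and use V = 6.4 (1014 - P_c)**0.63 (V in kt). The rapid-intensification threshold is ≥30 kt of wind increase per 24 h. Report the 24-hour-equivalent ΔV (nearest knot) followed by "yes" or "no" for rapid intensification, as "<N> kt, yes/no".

V₁: ΔP = 48, V ≈ 6.4 × 48^0.63 ≈ 73.34 kt.
V₂: ΔP = 61, V ≈ 6.4 × 61^0.63 ≈ 85.30 kt.
ΔV over 18 h = 11.96 kt → 24 h equivalent = 11.96 × 24/18 ≈ 15.95 kt.
16 kt < 30 kt ⇒ not rapid intensification.

16 kt, no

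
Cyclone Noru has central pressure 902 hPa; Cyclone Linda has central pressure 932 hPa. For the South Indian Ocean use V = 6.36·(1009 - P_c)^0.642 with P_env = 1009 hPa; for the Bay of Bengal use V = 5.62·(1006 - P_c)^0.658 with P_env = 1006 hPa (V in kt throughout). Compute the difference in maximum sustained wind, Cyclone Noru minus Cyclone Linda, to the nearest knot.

32 kt

Cyclone Noru: ΔP = 107; V ≈ 6.36 × 107^0.642 ≈ 127.74 kt.
Cyclone Linda: ΔP = 74; V ≈ 5.62 × 74^0.658 ≈ 95.43 kt.
Difference ≈ 127.74 − 95.43 = 32.31 → 32 kt.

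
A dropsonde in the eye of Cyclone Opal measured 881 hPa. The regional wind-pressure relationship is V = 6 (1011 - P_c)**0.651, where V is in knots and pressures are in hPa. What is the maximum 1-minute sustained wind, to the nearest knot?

143 kt

ΔP = 1011 − 881 = 130 hPa.
130^0.651 ≈ 23.778.
V ≈ 6 × 23.778 ≈ 142.7 kt.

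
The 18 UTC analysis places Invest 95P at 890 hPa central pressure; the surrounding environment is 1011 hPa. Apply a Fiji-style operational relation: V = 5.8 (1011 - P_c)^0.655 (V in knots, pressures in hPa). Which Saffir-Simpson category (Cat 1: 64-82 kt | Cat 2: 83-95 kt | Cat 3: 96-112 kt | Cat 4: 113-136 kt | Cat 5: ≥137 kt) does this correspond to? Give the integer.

4

ΔP = 1011 − 890 = 121 hPa.
V ≈ 5.8 × 121^0.655 = 5.8 × 23.13 ≈ 134 kt.
134 kt falls in the Category 4 band.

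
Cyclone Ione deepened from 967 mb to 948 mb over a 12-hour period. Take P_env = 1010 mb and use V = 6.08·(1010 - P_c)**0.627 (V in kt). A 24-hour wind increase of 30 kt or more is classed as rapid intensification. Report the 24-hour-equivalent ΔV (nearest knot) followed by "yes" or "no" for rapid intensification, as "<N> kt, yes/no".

V₁: ΔP = 43, V ≈ 6.08 × 43^0.627 ≈ 64.28 kt.
V₂: ΔP = 62, V ≈ 6.08 × 62^0.627 ≈ 80.86 kt.
ΔV over 12 h = 16.58 kt → 24 h equivalent = 16.58 × 24/12 ≈ 33.16 kt.
33 kt ≥ 30 kt ⇒ rapid intensification.

33 kt, yes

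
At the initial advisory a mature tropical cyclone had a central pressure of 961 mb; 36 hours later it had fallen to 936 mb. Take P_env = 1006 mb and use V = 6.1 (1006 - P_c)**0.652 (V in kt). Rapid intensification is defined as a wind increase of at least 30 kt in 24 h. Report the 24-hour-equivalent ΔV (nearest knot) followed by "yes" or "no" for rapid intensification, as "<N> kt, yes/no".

16 kt, no

V₁: ΔP = 45, V ≈ 6.1 × 45^0.652 ≈ 72.98 kt.
V₂: ΔP = 70, V ≈ 6.1 × 70^0.652 ≈ 97.35 kt.
ΔV over 36 h = 24.37 kt → 24 h equivalent = 24.37 × 24/36 ≈ 16.25 kt.
16 kt < 30 kt ⇒ not rapid intensification.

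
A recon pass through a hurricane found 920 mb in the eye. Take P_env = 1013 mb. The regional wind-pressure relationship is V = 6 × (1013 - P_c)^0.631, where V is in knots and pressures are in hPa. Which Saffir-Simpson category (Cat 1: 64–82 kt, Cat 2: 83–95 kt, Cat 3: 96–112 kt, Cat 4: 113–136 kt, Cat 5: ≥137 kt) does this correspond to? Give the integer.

3

ΔP = 1013 − 920 = 93 mb.
V ≈ 6 × 93^0.631 = 6 × 17.46 ≈ 105 kt.
105 kt falls in the Category 3 band.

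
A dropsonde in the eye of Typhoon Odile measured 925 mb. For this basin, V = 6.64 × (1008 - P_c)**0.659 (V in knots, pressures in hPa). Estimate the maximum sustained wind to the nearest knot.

ΔP = 1008 − 925 = 83 mb.
83^0.659 ≈ 18.394.
V ≈ 6.64 × 18.394 ≈ 122.1 kt.

122 kt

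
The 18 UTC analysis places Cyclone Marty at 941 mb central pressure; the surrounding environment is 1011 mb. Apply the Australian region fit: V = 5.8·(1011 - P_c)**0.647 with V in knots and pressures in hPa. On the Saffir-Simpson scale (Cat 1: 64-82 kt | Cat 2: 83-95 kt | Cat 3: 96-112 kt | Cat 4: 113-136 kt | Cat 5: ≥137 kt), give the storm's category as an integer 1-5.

ΔP = 1011 − 941 = 70 mb.
V ≈ 5.8 × 70^0.647 = 5.8 × 15.62 ≈ 91 kt.
91 kt falls in the Category 2 band.

2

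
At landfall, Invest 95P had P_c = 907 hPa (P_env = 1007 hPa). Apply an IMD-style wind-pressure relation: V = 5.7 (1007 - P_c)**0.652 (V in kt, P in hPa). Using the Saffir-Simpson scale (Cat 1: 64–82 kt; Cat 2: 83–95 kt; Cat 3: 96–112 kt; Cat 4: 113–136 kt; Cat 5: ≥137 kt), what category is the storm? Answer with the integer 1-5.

ΔP = 1007 − 907 = 100 hPa.
V ≈ 5.7 × 100^0.652 = 5.7 × 20.14 ≈ 115 kt.
115 kt falls in the Category 4 band.

4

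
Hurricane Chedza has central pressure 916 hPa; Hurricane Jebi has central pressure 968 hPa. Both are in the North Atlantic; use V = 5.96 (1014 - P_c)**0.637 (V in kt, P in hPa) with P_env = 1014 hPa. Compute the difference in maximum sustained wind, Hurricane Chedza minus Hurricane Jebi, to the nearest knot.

42 kt

Hurricane Chedza: ΔP = 98; V ≈ 5.96 × 98^0.637 ≈ 110.58 kt.
Hurricane Jebi: ΔP = 46; V ≈ 5.96 × 46^0.637 ≈ 68.30 kt.
Difference ≈ 110.58 − 68.30 = 42.28 → 42 kt.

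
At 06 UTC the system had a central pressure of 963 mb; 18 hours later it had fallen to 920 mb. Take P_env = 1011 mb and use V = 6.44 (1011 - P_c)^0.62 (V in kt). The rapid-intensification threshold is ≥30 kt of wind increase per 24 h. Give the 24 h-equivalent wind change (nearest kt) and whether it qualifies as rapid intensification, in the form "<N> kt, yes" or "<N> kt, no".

46 kt, yes

V₁: ΔP = 48, V ≈ 6.44 × 48^0.62 ≈ 71.00 kt.
V₂: ΔP = 91, V ≈ 6.44 × 91^0.62 ≈ 105.56 kt.
ΔV over 18 h = 34.56 kt → 24 h equivalent = 34.56 × 24/18 ≈ 46.08 kt.
46 kt ≥ 30 kt ⇒ rapid intensification.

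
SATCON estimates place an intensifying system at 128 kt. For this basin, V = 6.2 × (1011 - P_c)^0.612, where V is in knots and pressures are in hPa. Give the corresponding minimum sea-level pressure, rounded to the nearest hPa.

ΔP = (V / 6.2)^(1/0.612) = (128/6.2)^1.634.
128/6.2 = 20.645; 20.645^1.634 ≈ 140.73 hPa.
P_c = 1011 − 140.73 = 870.27 ≈ 870 hPa.

870 hPa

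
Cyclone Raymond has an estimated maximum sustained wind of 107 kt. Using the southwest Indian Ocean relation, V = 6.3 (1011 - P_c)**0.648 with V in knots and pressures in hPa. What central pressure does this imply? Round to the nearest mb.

932 mb

ΔP = (V / 6.3)^(1/0.648) = (107/6.3)^1.543.
107/6.3 = 16.984; 16.984^1.543 ≈ 79.11 mb.
P_c = 1011 − 79.11 = 931.89 ≈ 932 mb.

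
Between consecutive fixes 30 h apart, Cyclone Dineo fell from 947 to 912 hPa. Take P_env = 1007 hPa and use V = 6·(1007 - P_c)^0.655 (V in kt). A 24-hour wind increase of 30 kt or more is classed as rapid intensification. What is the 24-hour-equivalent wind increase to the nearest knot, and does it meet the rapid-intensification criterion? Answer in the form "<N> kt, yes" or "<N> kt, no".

25 kt, no

V₁: ΔP = 60, V ≈ 6 × 60^0.655 ≈ 87.67 kt.
V₂: ΔP = 95, V ≈ 6 × 95^0.655 ≈ 118.46 kt.
ΔV over 30 h = 30.79 kt → 24 h equivalent = 30.79 × 24/30 ≈ 24.63 kt.
25 kt < 30 kt ⇒ not rapid intensification.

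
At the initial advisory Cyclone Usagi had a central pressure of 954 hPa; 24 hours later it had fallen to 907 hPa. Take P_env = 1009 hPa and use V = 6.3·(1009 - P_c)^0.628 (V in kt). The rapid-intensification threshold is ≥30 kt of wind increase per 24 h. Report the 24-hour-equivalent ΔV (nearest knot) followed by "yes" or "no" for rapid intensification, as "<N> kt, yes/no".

V₁: ΔP = 55, V ≈ 6.3 × 55^0.628 ≈ 78.03 kt.
V₂: ΔP = 102, V ≈ 6.3 × 102^0.628 ≈ 115.01 kt.
ΔV over 24 h = 36.98 kt → 24 h equivalent = 36.98 × 24/24 ≈ 36.98 kt.
37 kt ≥ 30 kt ⇒ rapid intensification.

37 kt, yes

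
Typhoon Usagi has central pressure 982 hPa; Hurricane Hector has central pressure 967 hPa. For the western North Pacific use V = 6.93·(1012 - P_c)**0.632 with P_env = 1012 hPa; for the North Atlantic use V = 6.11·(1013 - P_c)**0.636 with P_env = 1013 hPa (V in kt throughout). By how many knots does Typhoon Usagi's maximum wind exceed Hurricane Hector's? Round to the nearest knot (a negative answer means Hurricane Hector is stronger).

-10 kt

Typhoon Usagi: ΔP = 30; V ≈ 6.93 × 30^0.632 ≈ 59.47 kt.
Hurricane Hector: ΔP = 46; V ≈ 6.11 × 46^0.636 ≈ 69.75 kt.
Difference ≈ 59.47 − 69.75 = -10.28 → -10 kt.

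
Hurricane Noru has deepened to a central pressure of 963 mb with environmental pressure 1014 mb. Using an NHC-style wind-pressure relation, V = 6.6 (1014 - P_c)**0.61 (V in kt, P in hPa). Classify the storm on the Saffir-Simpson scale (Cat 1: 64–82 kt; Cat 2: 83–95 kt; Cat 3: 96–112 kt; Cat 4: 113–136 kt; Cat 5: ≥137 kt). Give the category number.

ΔP = 1014 − 963 = 51 mb.
V ≈ 6.6 × 51^0.61 = 6.6 × 11.01 ≈ 73 kt.
73 kt falls in the Category 1 band.

1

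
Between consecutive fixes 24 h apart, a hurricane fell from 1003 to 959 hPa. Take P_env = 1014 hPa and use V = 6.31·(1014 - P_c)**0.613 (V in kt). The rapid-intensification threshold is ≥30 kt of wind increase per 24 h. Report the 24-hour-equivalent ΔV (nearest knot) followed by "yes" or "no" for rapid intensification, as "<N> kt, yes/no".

46 kt, yes

V₁: ΔP = 11, V ≈ 6.31 × 11^0.613 ≈ 27.44 kt.
V₂: ΔP = 55, V ≈ 6.31 × 55^0.613 ≈ 73.60 kt.
ΔV over 24 h = 46.16 kt → 24 h equivalent = 46.16 × 24/24 ≈ 46.16 kt.
46 kt ≥ 30 kt ⇒ rapid intensification.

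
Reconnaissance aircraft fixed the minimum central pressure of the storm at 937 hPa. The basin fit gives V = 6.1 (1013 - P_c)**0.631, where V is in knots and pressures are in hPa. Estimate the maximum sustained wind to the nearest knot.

94 kt

ΔP = 1013 − 937 = 76 hPa.
76^0.631 ≈ 15.374.
V ≈ 6.1 × 15.374 ≈ 93.8 kt.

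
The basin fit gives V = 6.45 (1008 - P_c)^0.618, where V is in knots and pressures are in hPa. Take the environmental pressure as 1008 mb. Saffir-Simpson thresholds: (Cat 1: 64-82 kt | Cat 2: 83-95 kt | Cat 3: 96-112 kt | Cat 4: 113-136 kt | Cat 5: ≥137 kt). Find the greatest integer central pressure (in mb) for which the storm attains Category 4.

905 mb

Category 4 begins at V = 113 kt.
Required ΔP = (113/6.45)^(1/0.618) = 17.519^1.618 ≈ 102.84 mb.
P_c ≤ 1008 − 102.84 = 905.16, so the highest integer P_c is 905 mb.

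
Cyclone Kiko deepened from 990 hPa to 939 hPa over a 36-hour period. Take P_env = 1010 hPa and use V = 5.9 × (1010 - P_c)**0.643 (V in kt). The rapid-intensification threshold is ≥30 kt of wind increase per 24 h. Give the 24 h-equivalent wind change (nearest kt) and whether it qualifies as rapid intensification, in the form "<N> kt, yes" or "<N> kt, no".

34 kt, yes

V₁: ΔP = 20, V ≈ 5.9 × 20^0.643 ≈ 40.50 kt.
V₂: ΔP = 71, V ≈ 5.9 × 71^0.643 ≈ 91.46 kt.
ΔV over 36 h = 50.96 kt → 24 h equivalent = 50.96 × 24/36 ≈ 33.97 kt.
34 kt ≥ 30 kt ⇒ rapid intensification.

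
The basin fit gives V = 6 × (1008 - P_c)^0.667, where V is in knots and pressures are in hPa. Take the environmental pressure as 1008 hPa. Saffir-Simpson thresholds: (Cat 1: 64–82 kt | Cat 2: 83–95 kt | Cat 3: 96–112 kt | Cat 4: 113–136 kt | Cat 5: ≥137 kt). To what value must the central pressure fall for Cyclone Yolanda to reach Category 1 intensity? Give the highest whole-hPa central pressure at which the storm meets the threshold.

973 hPa

Category 1 begins at V = 64 kt.
Required ΔP = (64/6)^(1/0.667) = 10.667^1.499 ≈ 34.78 hPa.
P_c ≤ 1008 − 34.78 = 973.22, so the highest integer P_c is 973 hPa.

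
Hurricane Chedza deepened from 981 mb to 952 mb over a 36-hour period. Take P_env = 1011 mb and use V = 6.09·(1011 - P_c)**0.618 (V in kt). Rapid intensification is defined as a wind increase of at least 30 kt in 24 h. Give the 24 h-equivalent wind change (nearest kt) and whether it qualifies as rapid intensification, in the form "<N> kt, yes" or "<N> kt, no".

17 kt, no

V₁: ΔP = 30, V ≈ 6.09 × 30^0.618 ≈ 49.83 kt.
V₂: ΔP = 59, V ≈ 6.09 × 59^0.618 ≈ 75.68 kt.
ΔV over 36 h = 25.85 kt → 24 h equivalent = 25.85 × 24/36 ≈ 17.23 kt.
17 kt < 30 kt ⇒ not rapid intensification.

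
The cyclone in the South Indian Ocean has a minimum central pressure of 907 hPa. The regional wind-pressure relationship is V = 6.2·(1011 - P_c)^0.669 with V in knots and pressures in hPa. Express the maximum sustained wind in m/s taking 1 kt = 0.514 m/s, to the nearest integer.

71 m/s

ΔP = 1011 − 907 = 104 hPa.
V ≈ 6.2 × 104^0.669 = 6.2 × 22.356 ≈ 138.608 kt.
138.608 × 0.514 ≈ 71.24 m/s → 71 m/s.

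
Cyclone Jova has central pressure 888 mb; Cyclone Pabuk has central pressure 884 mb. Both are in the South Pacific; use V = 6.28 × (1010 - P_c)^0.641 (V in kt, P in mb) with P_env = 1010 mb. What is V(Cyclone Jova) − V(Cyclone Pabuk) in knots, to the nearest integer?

-3 kt

Cyclone Jova: ΔP = 122; V ≈ 6.28 × 122^0.641 ≈ 136.56 kt.
Cyclone Pabuk: ΔP = 126; V ≈ 6.28 × 126^0.641 ≈ 139.41 kt.
Difference ≈ 136.56 − 139.41 = -2.85 → -3 kt.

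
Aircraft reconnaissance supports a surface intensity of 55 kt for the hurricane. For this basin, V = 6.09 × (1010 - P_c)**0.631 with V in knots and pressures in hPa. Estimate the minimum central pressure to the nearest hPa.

ΔP = (V / 6.09)^(1/0.631) = (55/6.09)^1.585.
55/6.09 = 9.031; 9.031^1.585 ≈ 32.71 hPa.
P_c = 1010 − 32.71 = 977.29 ≈ 977 hPa.

977 hPa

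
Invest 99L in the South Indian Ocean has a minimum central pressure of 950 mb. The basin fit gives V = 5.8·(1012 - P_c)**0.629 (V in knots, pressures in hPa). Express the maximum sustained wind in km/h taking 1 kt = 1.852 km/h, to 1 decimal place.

ΔP = 1012 − 950 = 62 mb.
V ≈ 5.8 × 62^0.629 = 5.8 × 13.410 ≈ 77.775 kt.
77.775 × 1.852 ≈ 144.04 km/h → 144.0 km/h.

144.0 km/h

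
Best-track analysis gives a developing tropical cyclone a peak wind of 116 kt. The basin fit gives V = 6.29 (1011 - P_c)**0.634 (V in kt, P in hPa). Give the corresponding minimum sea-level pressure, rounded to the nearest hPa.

912 hPa

ΔP = (V / 6.29)^(1/0.634) = (116/6.29)^1.577.
116/6.29 = 18.442; 18.442^1.577 ≈ 99.21 hPa.
P_c = 1011 − 99.21 = 911.79 ≈ 912 hPa.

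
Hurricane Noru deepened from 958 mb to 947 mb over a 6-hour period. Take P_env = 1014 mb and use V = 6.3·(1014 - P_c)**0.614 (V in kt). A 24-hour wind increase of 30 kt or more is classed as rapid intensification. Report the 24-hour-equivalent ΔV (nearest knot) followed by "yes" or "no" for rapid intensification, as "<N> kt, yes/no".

35 kt, yes

V₁: ΔP = 56, V ≈ 6.3 × 56^0.614 ≈ 74.60 kt.
V₂: ΔP = 67, V ≈ 6.3 × 67^0.614 ≈ 83.28 kt.
ΔV over 6 h = 8.68 kt → 24 h equivalent = 8.68 × 24/6 ≈ 34.72 kt.
35 kt ≥ 30 kt ⇒ rapid intensification.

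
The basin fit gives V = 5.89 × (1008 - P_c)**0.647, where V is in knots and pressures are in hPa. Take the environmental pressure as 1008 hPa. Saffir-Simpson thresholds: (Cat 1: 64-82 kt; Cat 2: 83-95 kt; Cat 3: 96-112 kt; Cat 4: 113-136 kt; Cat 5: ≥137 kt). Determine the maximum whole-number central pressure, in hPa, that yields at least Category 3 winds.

Category 3 begins at V = 96 kt.
Required ΔP = (96/5.89)^(1/0.647) = 16.299^1.546 ≈ 74.73 hPa.
P_c ≤ 1008 − 74.73 = 933.27, so the highest integer P_c is 933 hPa.

933 hPa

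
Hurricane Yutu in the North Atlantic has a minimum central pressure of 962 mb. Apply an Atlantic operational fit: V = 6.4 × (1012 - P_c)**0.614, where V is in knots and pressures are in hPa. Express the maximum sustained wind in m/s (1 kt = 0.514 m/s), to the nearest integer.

ΔP = 1012 − 962 = 50 mb.
V ≈ 6.4 × 50^0.614 = 6.4 × 11.045 ≈ 70.688 kt.
70.688 × 0.514 ≈ 36.33 m/s → 36 m/s.

36 m/s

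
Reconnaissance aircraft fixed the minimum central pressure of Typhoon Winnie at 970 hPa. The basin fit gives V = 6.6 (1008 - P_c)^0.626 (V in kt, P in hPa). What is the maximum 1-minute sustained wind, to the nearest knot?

64 kt

ΔP = 1008 − 970 = 38 hPa.
38^0.626 ≈ 9.749.
V ≈ 6.6 × 9.749 ≈ 64.3 kt.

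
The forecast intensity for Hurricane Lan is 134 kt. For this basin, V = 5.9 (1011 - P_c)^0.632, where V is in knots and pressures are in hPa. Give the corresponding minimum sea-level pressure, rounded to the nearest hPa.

871 hPa

ΔP = (V / 5.9)^(1/0.632) = (134/5.9)^1.582.
134/5.9 = 22.712; 22.712^1.582 ≈ 139.95 hPa.
P_c = 1011 − 139.95 = 871.05 ≈ 871 hPa.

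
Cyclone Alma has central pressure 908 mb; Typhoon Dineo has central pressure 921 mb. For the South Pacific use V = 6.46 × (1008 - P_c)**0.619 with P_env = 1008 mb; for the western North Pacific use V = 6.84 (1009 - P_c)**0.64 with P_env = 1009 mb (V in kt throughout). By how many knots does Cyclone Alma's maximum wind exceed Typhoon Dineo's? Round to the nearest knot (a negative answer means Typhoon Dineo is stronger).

Cyclone Alma: ΔP = 100; V ≈ 6.46 × 100^0.619 ≈ 111.75 kt.
Typhoon Dineo: ΔP = 88; V ≈ 6.84 × 88^0.64 ≈ 120.10 kt.
Difference ≈ 111.75 − 120.10 = -8.35 → -8 kt.

-8 kt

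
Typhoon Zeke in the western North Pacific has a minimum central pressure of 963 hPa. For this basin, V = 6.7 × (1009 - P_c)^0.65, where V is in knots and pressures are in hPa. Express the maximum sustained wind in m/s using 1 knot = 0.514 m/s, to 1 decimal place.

41.5 m/s

ΔP = 1009 − 963 = 46 hPa.
V ≈ 6.7 × 46^0.65 = 6.7 × 12.045 ≈ 80.699 kt.
80.699 × 0.514 ≈ 41.48 m/s → 41.5 m/s.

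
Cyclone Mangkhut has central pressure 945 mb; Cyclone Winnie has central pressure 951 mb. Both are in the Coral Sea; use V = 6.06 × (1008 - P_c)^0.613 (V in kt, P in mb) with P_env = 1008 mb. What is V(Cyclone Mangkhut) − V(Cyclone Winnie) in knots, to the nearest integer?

5 kt

Cyclone Mangkhut: ΔP = 63; V ≈ 6.06 × 63^0.613 ≈ 76.82 kt.
Cyclone Winnie: ΔP = 57; V ≈ 6.06 × 57^0.613 ≈ 72.25 kt.
Difference ≈ 76.82 − 72.25 = 4.57 → 5 kt.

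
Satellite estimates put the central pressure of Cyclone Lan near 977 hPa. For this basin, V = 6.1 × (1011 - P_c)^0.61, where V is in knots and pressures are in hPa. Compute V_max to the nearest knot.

52 kt

ΔP = 1011 − 977 = 34 hPa.
34^0.61 ≈ 8.594.
V ≈ 6.1 × 8.594 ≈ 52.4 kt.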